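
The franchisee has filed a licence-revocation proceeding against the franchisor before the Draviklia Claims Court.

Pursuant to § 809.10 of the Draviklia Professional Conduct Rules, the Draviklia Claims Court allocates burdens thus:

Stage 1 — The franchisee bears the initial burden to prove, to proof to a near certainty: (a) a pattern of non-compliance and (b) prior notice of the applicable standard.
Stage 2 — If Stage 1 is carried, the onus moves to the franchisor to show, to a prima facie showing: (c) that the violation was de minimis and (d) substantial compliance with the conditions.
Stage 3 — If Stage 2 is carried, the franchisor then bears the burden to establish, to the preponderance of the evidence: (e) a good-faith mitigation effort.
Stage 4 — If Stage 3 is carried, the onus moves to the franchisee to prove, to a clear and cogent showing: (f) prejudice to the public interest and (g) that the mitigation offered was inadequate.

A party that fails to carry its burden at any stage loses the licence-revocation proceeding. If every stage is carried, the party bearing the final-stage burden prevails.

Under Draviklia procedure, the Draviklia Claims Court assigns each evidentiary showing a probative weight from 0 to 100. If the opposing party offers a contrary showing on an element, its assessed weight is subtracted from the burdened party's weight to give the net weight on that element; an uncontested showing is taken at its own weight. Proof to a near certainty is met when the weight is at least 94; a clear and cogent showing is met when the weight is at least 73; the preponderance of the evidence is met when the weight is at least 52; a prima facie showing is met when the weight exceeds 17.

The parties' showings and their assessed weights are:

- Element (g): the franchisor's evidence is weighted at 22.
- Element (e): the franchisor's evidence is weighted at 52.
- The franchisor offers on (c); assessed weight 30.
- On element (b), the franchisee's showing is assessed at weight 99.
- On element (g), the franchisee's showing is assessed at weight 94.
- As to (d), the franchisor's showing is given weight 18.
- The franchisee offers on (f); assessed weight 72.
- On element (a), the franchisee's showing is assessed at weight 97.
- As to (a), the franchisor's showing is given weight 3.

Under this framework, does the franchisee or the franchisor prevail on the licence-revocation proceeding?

franchisor

Stage 1 (franchisee, proof to a near certainty, weight is at least 94): (a) net 97−3=94 ≥ 94 — meets; (b) 99 ≥ 94 — meets.
  Stage 1 carried; the burden shifts to the franchisor.
Stage 2 (franchisor, a prima facie showing, weight exceeds 17): (c) 30 > 17 — meets; (d) 18 > 17 — meets.
  Stage 2 is satisfied; the franchisor continues to bear the burden.
Stage 3 (franchisor, the preponderance of the evidence, weight is at least 52): (e) 52 ≥ 52 — meets.
  All elements met. The burden passes to the franchisee.
Stage 4 (franchisee, a clear and cogent showing, weight is at least 73): (f) 72 < 73 — fails; (g) net 94−22=72 < 73 — fails.
  Stage 4 not carried; the franchisee fails its burden.
So the franchisor prevails.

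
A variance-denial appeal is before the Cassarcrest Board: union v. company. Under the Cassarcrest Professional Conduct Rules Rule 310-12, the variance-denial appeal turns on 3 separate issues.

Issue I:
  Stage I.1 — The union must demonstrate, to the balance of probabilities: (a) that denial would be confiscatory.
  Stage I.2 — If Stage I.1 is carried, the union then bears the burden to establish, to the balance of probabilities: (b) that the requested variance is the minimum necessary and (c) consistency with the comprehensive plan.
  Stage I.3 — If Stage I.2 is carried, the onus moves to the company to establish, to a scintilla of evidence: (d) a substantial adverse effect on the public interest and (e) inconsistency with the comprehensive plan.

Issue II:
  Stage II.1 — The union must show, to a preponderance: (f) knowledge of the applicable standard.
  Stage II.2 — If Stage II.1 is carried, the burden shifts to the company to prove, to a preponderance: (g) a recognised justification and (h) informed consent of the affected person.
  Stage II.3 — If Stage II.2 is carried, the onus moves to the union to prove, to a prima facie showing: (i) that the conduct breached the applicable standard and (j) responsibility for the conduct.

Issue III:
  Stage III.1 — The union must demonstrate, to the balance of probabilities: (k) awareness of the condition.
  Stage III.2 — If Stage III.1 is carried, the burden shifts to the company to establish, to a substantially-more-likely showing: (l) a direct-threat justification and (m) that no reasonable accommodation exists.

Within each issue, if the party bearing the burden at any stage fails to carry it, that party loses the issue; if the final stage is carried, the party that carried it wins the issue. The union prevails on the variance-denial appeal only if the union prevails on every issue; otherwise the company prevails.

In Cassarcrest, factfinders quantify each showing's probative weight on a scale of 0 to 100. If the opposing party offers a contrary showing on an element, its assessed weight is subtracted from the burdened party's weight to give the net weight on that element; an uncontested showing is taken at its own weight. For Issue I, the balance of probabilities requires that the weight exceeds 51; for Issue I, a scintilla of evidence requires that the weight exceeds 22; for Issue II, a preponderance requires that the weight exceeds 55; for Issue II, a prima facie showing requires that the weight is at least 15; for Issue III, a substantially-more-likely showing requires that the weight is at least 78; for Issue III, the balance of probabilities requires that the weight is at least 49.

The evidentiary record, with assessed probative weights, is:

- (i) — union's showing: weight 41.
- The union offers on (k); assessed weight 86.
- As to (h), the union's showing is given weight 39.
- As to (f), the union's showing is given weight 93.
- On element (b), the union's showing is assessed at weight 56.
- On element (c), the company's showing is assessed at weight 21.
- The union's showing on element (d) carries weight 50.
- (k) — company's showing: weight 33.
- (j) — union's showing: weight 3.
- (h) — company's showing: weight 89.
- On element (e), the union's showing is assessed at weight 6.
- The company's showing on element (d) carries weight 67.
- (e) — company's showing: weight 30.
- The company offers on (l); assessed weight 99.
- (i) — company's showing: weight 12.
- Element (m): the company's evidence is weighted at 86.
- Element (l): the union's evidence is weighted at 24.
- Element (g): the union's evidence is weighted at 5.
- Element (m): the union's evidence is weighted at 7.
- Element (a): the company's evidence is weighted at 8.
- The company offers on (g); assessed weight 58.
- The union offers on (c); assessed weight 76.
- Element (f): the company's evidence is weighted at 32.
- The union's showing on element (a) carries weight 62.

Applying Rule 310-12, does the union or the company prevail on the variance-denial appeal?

— Issue I —
At Stage I.1 the union must meet the balance of probabilities (weight exceeds 51): on (a) the weight is 62 less the opposing 8 gives net 54, which does exceed 51, so (a) meets the standard.
  Stage I.1 carried; the burden remains with the union.
At Stage I.2 the union must meet the balance of probabilities (weight exceeds 51): on (b) the weight is 56, > 51, so (b) meets the standard; on (c) the weight is 76 less the opposing 21 gives net 55, > 51, so (c) meets the standard.
  Stage I.2 carried; the burden shifts to the company.
At Stage I.3 the company must meet a scintilla of evidence (weight exceeds 22): on (d) the weight is 67 less the opposing 50 gives net 17, ≤ 22, so (d) does not meet the standard; on (e) the weight is 30 less the opposing 6 gives net 24, which does exceed 22, so (e) meets the standard.
  Stage I.3 not carried; the company fails its burden.
So the union prevails on this issue.
— Issue II —
At Stage II.1 the union must meet a preponderance (weight exceeds 55): on (f) the weight is 93 less the opposing 32 gives net 61, which does exceed 55, so (f) meets the standard.
  Stage II.1 carried; the burden shifts to the company.
At Stage II.2 the company must meet a preponderance (weight exceeds 55): on (g) the weight is 58 less the opposing 5 gives net 53, which does not exceed 55, so (g) does not meet the standard; on (h) the weight is 89 less the opposing 39 gives net 50, ≤ 55, so (h) does not meet the standard.
  Stage II.2 not carried; the company fails its burden.
The analysis ends at Stage II.2; the union prevails on this issue.
— Issue III —
Stage III.1 (union, the balance of probabilities, weight is at least 49): (k) net 86−33=53 ≥ 49 — meets.
  Stage III.1 carried; the burden shifts to the company.
Stage III.2 (company, a substantially-more-likely showing, weight is at least 78): (l) net 99−24=75 < 78 — fails; (m) net 86−7=79 ≥ 78 — meets.
  Stage III.2 not carried; the company fails its burden.
So the union prevails on this issue.
Per-issue: Issue I → union; Issue II → union; Issue III → union. The union must prevail on every issue; overall, the union prevails.

union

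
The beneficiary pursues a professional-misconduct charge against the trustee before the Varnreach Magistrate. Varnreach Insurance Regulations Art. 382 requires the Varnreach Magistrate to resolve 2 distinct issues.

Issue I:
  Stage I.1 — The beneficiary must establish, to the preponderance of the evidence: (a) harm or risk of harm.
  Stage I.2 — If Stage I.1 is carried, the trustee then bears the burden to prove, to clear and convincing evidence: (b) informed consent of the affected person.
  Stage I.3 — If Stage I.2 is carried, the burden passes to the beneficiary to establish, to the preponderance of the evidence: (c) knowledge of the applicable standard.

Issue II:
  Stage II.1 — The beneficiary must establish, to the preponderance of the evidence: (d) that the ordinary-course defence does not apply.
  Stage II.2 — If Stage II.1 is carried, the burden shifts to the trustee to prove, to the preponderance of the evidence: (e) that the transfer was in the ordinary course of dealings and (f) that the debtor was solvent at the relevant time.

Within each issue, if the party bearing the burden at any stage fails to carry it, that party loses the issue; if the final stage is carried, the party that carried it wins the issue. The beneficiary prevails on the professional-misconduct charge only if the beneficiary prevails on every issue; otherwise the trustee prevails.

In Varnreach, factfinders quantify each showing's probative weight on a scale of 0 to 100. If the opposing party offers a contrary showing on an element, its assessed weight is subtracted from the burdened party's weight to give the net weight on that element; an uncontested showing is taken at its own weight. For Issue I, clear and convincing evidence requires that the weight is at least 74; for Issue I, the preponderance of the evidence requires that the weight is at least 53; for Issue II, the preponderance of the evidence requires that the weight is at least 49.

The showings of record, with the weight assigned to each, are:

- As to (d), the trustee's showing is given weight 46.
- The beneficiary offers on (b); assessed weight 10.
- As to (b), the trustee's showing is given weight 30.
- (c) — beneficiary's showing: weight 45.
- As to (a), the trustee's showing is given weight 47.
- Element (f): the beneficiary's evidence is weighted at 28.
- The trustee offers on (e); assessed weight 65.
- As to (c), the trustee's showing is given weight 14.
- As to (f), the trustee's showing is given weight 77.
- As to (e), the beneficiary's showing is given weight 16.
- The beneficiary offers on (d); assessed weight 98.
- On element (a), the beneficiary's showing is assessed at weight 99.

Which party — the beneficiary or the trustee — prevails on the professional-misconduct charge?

— Issue I —
At Stage I.1 the beneficiary must meet the preponderance of the evidence (weight is at least 53): on (a) the weight is 99 less the opposing 47 gives net 52, which does not reach 53, so (a) does not meet the standard.
  The beneficiary does not carry Stage I.1.
So the trustee prevails on this issue.
— Issue II —
Stage II.1 — burden on beneficiary; standard: the preponderance of the evidence (weight is at least 49).
    (d): 98 − 46 = 52 ≥ 49 [met]
  Stage II.1 is satisfied; the onus moves to the trustee.
Stage II.2 — burden on trustee; standard: the preponderance of the evidence (weight is at least 49).
    (e): 65 − 16 = 49 ≥ 49 [met]
    (f): 77 − 28 = 49 ≥ 49 [met]
  The trustee carries the last stage.
With every stage satisfied, the trustee prevails on this issue.
Per-issue: Issue I → trustee; Issue II → trustee. The beneficiary must prevail on every issue; overall, the trustee prevails.

trustee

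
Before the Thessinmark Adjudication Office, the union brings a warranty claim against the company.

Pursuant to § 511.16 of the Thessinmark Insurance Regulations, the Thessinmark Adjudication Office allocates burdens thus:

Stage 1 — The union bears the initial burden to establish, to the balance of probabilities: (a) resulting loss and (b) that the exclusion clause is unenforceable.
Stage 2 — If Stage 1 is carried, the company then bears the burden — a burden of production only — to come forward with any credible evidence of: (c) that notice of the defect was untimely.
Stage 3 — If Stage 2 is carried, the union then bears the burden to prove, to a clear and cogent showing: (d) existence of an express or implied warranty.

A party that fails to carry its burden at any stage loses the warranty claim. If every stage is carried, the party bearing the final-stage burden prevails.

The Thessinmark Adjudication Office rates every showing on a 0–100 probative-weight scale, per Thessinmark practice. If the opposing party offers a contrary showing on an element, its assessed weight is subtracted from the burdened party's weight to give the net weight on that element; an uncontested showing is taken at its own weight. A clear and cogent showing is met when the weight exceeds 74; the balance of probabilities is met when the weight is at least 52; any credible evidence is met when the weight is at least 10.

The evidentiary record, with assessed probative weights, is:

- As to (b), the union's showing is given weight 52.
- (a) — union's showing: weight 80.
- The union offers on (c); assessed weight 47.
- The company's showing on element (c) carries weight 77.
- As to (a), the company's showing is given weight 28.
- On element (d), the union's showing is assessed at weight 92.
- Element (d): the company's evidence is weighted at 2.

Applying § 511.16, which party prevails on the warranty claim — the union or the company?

Stage 1 (union, the balance of probabilities, weight is at least 52): (a) net 80−28=52 ≥ 52 — meets; (b) 52 ≥ 52 — meets.
  The union carries Stage 1; the company now bears the burden.
Stage 2 (company, any credible evidence, weight is at least 10): (c) net 77−47=30 ≥ 10 — meets.
  Stage 2 is satisfied; the onus moves to the union.
Stage 3 (union, a clear and cogent showing, weight exceeds 74): (d) net 92−2=90 > 74 — meets.
  The union carries the last stage.
All stages carried — the union prevails.

union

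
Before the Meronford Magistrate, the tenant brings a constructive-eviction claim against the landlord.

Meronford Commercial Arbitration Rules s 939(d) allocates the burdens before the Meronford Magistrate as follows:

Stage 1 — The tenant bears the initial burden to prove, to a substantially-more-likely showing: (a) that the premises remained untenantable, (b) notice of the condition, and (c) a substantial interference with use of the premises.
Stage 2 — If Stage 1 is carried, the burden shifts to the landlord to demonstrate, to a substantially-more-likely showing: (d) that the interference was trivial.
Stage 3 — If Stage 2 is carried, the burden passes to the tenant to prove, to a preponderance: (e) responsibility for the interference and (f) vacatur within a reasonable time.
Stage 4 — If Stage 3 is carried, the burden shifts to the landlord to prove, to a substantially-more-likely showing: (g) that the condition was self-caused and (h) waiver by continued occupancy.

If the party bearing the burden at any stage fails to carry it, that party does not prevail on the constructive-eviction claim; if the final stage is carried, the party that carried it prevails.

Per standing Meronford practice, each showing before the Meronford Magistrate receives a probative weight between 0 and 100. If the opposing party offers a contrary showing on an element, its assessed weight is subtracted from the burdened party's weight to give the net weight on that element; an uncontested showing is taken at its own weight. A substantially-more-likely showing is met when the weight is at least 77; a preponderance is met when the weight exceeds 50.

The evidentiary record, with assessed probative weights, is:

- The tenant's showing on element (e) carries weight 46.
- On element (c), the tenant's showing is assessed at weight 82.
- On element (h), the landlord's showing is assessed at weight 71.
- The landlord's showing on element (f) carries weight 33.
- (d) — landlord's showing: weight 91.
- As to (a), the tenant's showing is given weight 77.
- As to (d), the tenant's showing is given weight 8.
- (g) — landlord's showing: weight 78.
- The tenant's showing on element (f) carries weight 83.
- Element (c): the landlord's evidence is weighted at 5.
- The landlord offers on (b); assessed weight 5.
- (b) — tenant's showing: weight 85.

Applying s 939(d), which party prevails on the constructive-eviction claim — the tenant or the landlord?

landlord

Stage 1 (tenant, a substantially-more-likely showing, weight is at least 77): (a) 77 ≥ 77 — meets; (b) net 85−5=80 ≥ 77 — meets; (c) net 82−5=77 ≥ 77 — meets.
  All elements met. The burden passes to the landlord.
Stage 2 (landlord, a substantially-more-likely showing, weight is at least 77): (d) net 91−8=83 ≥ 77 — meets.
  All elements met. The burden passes to the tenant.
Stage 3 (tenant, a preponderance, weight exceeds 50): (e) 46 ≤ 50 — fails; (f) net 83−33=50 ≤ 50 — fails.
  Stage 3 not carried; the tenant fails its burden.
The analysis ends at Stage 3; the landlord prevails.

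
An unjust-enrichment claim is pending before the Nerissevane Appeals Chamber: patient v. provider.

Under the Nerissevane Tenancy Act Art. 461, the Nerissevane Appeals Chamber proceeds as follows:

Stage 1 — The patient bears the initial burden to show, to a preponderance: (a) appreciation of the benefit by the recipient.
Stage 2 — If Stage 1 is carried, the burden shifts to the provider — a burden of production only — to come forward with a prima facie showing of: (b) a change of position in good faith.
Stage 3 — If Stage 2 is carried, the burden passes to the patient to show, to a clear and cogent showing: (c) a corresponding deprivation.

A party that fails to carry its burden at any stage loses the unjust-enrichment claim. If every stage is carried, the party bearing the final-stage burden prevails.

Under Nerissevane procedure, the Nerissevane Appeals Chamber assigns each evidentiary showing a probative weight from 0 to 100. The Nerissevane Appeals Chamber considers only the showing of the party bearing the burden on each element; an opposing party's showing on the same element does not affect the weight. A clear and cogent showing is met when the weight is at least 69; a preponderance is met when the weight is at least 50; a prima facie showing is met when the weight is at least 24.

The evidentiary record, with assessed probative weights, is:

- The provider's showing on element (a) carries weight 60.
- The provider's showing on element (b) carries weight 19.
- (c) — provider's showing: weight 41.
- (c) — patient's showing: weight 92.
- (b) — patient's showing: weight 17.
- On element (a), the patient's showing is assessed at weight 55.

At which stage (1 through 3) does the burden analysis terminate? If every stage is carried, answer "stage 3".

At Stage 1 the patient must meet a preponderance (weight is at least 50): on (a) the weight is 55 (the provider's 60 is given no effect), ≥ 50, so (a) meets the standard.
  Stage 1 is satisfied; the onus moves to the provider.
At Stage 2 the provider must meet a prima facie showing (weight is at least 24): on (b) the weight is 19 (the patient's 17 is given no effect), < 24, so (b) does not meet the standard.
  Not every element is met, so the provider fails to carry Stage 2.
The patient prevails.

stage 2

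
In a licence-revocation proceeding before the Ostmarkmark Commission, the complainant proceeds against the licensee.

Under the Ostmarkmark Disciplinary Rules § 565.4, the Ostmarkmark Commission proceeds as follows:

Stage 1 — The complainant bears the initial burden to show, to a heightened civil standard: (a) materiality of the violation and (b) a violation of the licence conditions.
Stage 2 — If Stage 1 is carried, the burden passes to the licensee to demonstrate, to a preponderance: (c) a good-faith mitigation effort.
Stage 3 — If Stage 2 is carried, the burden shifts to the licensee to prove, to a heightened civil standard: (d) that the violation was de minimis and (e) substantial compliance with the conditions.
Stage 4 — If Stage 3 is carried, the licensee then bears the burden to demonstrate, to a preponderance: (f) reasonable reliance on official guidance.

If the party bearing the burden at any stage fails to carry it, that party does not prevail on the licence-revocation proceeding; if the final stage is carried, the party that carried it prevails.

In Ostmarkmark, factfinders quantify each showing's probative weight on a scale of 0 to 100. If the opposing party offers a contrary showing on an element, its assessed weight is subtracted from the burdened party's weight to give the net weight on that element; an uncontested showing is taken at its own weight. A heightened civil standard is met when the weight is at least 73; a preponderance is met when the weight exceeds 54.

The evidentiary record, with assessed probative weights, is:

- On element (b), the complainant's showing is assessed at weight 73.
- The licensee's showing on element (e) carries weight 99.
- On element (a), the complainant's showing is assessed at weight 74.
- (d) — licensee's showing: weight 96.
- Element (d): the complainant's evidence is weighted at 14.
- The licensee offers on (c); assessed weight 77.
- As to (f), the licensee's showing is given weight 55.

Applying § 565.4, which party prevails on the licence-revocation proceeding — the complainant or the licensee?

licensee

Stage 1 (complainant, a heightened civil standard, weight is at least 73): (a) 74 ≥ 73 — meets; (b) 73 ≥ 73 — meets.
  Stage 1 is satisfied; the onus moves to the licensee.
Stage 2 (licensee, a preponderance, weight exceeds 54): (c) 77 > 54 — meets.
  All elements met. The licensee retains the burden for Stage 3.
Stage 3 (licensee, a heightened civil standard, weight is at least 73): (d) net 96−14=82 ≥ 73 — meets; (e) 99 ≥ 73 — meets.
  All elements met. The licensee retains the burden for Stage 4.
Stage 4 (licensee, a preponderance, weight exceeds 54): (f) 55 > 54 — meets.
  All elements met at the final stage.
Every stage carried; the licensee prevails.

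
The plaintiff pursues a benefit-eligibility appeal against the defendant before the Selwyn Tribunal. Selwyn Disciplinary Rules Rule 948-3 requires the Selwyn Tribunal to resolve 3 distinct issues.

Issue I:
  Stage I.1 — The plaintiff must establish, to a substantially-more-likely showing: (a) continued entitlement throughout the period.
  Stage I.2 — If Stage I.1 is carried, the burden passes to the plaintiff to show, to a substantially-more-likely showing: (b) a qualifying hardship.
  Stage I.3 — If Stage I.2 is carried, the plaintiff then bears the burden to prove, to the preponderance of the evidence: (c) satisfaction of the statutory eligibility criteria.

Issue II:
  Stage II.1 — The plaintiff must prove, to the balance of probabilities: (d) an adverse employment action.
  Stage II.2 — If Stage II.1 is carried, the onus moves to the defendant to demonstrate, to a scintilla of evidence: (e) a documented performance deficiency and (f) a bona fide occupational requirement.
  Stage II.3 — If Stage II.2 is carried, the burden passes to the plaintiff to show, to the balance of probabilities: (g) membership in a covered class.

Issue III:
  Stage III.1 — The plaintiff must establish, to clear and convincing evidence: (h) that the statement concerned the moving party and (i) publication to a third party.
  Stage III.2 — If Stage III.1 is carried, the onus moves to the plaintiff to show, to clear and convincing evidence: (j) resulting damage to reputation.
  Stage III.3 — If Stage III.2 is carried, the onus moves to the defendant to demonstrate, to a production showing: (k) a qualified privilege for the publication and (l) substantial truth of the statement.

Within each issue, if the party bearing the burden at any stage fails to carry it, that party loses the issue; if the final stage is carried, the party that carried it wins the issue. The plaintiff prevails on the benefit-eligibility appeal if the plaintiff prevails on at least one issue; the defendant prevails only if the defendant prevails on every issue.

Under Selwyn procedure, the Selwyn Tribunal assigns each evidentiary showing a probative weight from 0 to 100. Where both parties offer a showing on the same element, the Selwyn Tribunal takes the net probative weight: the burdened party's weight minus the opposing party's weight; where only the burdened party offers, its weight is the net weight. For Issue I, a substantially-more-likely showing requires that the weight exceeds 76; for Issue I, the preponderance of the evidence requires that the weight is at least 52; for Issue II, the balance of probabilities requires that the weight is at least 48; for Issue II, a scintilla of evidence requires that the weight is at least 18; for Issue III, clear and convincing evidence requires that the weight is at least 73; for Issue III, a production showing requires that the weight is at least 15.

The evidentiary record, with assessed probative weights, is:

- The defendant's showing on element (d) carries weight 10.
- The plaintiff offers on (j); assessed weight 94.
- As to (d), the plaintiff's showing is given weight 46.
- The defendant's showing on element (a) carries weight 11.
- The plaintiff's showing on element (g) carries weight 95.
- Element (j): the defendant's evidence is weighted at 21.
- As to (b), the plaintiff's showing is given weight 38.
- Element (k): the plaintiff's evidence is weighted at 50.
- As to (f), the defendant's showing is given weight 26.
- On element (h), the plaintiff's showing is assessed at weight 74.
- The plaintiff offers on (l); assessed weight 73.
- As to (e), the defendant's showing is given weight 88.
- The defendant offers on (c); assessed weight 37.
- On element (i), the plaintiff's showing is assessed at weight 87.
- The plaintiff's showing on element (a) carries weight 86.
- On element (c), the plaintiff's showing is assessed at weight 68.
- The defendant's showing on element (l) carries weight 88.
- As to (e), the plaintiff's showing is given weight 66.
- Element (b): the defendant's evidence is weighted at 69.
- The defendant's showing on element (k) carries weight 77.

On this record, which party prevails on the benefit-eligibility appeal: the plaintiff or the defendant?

— Issue I —
Stage I.1 (plaintiff, a substantially-more-likely showing, weight exceeds 76): (a) net 86−11=75 ≤ 76 — fails.
  The plaintiff does not carry Stage I.1.
The analysis ends at Stage I.1; the defendant prevails on this issue.
— Issue II —
Stage II.1 (plaintiff, the balance of probabilities, weight is at least 48): (d) net 46−10=36 < 48 — fails.
  Stage II.1 not carried; the plaintiff fails its burden.
The analysis ends at Stage II.1; the defendant prevails on this issue.
— Issue III —
Stage III.1 — burden on plaintiff; standard: clear and convincing evidence (weight is at least 73).
    (h): 74 ≥ 73 [met]
    (i): 87 ≥ 73 [met]
  Stage III.1 carried; the burden remains with the plaintiff.
Stage III.2 — burden on plaintiff; standard: clear and convincing evidence (weight is at least 73).
    (j): 94 − 21 = 73 ≥ 73 [met]
  The plaintiff carries Stage III.2; the defendant now bears the burden.
Stage III.3 — burden on defendant; standard: a production showing (weight is at least 15).
    (k): 77 − 50 = 27 ≥ 15 [met]
    (l): 88 − 73 = 15 ≥ 15 [met]
  All elements met at the final stage.
With every stage satisfied, the defendant prevails on this issue.
Per-issue: Issue I → defendant; Issue II → defendant; Issue III → defendant. The plaintiff must prevail on at least one issue; overall, the defendant prevails.

defendant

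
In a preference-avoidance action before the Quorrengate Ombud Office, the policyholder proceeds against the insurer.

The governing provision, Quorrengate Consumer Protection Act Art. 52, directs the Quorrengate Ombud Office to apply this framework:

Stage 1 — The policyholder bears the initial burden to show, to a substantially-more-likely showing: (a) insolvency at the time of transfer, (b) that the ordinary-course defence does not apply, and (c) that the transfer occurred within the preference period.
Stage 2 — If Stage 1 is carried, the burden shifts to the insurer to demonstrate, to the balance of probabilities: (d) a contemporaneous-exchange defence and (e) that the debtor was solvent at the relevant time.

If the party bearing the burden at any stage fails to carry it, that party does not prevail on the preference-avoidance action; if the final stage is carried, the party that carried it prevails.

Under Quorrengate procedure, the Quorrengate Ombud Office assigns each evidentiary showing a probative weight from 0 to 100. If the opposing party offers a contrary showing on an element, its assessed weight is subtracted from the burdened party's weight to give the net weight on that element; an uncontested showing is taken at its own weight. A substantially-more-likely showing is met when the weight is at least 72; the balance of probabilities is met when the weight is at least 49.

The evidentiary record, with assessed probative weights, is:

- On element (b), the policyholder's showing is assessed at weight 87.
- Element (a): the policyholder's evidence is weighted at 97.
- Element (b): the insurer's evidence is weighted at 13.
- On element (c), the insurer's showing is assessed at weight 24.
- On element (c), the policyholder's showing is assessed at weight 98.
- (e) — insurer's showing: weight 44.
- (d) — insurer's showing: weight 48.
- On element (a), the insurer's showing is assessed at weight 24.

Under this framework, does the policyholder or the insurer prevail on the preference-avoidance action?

At Stage 1 the policyholder must meet a substantially-more-likely showing (weight is at least 72): on (a) the weight is 97 less the opposing 24 gives net 73, ≥ 72, so (a) meets the standard; on (b) the weight is 87 less the opposing 13 gives net 74, ≥ 72, so (b) meets the standard; on (c) the weight is 98 less the opposing 24 gives net 74, ≥ 72, so (c) meets the standard.
  All elements met. The burden passes to the insurer.
At Stage 2 the insurer must meet the balance of probabilities (weight is at least 49): on (d) the weight is 48, which does not reach 49, so (d) does not meet the standard; on (e) the weight is 44, which does not reach 49, so (e) does not meet the standard.
  Stage 2 not carried; the insurer fails its burden.
The analysis ends at Stage 2; the policyholder prevails.

policyholder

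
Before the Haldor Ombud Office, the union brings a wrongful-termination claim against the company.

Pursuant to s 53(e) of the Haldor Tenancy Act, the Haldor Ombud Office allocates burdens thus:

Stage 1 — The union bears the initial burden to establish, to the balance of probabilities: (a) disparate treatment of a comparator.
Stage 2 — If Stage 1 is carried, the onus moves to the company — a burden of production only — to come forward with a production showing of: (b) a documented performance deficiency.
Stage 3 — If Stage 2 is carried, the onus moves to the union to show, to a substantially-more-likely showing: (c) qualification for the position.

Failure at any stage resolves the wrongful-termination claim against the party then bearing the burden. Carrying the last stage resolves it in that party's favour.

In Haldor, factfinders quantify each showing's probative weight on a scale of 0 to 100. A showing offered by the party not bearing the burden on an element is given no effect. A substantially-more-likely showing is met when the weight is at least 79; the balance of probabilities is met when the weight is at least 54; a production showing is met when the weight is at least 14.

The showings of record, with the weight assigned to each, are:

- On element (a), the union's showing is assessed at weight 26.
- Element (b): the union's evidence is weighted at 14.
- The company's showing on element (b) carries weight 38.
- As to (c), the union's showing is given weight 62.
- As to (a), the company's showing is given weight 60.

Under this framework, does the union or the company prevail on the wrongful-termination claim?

At Stage 1 the union must meet the balance of probabilities (weight is at least 54): on (a) the weight is 26 (the company's 60 is given no effect), which does not reach 54, so (a) does not meet the standard.
  The union does not carry Stage 1.
The analysis ends at Stage 1; the company prevails.

company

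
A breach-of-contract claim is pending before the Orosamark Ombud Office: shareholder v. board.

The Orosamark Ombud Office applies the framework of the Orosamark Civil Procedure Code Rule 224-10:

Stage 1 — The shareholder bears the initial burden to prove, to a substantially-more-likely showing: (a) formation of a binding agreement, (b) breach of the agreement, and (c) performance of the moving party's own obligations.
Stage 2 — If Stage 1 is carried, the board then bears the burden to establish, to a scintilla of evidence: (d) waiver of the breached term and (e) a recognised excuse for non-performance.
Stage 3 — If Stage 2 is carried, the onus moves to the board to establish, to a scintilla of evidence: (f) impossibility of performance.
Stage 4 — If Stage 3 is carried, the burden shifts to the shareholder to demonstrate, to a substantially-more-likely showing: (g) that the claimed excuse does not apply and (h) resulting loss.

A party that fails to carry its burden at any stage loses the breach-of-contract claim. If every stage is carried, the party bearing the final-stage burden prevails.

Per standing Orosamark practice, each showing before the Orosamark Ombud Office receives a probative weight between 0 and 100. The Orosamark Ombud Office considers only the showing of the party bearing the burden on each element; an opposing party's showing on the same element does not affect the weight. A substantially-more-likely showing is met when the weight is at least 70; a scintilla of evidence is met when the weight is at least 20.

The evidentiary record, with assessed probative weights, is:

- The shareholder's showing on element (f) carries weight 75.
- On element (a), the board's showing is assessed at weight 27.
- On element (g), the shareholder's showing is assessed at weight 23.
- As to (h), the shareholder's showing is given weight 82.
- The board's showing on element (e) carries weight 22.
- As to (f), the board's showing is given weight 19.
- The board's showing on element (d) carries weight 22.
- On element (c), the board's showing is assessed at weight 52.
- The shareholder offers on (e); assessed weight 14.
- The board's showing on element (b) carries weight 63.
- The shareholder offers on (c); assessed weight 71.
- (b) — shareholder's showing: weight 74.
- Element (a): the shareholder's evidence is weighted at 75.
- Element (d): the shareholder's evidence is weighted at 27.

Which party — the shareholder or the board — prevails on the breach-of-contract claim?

At Stage 1 the shareholder must meet a substantially-more-likely showing (weight is at least 70): on (a) the weight is 75 (the board's 27 is given no effect), ≥ 70, so (a) meets the standard; on (b) the weight is 74 (the board's 63 is given no effect), which does reach 70, so (b) meets the standard; on (c) the weight is 71 (the board's 52 is given no effect), ≥ 70, so (c) meets the standard.
  Stage 1 carried; the burden shifts to the board.
At Stage 2 the board must meet a scintilla of evidence (weight is at least 20): on (d) the weight is 22 (the shareholder's 27 is given no effect), which does reach 20, so (d) meets the standard; on (e) the weight is 22 (the shareholder's 14 is given no effect), which does reach 20, so (e) meets the standard.
  Stage 2 carried; the burden remains with the board.
At Stage 3 the board must meet a scintilla of evidence (weight is at least 20): on (f) the weight is 19 (the shareholder's 75 is given no effect), < 20, so (f) does not meet the standard.
  The board does not carry Stage 3.
The shareholder prevails.

shareholder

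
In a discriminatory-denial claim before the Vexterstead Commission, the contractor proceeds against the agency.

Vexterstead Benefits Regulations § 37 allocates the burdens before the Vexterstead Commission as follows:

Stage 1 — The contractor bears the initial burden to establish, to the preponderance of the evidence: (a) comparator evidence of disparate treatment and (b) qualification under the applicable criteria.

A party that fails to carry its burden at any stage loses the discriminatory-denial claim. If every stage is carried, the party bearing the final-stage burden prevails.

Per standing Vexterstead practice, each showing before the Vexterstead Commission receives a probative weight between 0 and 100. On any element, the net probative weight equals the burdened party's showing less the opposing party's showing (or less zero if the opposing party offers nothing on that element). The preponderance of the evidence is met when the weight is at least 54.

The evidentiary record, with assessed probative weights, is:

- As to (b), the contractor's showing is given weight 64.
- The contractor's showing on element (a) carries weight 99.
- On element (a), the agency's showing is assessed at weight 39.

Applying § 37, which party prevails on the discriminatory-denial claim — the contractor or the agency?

contractor

Stage 1 (contractor, the preponderance of the evidence, weight is at least 54): (a) net 99−39=60 ≥ 54 — meets; (b) 64 ≥ 54 — meets.
  The contractor carries the last stage.
Every stage carried; the contractor prevails.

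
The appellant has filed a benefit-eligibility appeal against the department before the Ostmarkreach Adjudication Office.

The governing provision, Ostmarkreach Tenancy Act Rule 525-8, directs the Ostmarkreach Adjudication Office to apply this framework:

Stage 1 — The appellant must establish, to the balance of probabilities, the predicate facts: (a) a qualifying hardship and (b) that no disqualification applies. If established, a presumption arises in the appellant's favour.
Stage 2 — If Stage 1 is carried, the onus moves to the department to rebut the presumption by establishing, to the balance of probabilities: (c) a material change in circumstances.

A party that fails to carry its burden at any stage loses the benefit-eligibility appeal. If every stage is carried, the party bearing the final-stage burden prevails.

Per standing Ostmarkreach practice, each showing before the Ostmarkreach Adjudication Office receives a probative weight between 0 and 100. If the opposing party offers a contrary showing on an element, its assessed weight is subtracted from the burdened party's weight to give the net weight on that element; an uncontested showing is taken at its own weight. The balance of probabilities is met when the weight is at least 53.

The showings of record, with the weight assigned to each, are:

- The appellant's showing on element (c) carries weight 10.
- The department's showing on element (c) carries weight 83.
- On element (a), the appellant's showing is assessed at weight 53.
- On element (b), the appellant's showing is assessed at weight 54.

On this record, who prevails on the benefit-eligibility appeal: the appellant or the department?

department

Stage 1 — burden on appellant; standard: the balance of probabilities (weight is at least 53).
    (a): 53 ≥ 53 [met]
    (b): 54 ≥ 53 [met]
  The appellant carries Stage 1; the department now bears the burden.
Stage 2 — burden on department; standard: the balance of probabilities (weight is at least 53).
    (c): 83 − 10 = 73 ≥ 53 [met]
  Stage 2 carried; the final stage is satisfied.
With every stage satisfied, the department prevails.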